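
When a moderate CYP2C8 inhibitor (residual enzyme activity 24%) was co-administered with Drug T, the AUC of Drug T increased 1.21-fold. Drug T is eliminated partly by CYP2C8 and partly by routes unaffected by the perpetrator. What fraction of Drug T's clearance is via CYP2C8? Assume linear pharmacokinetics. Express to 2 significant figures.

0.23

CL'/CL = 1 / 1.21 = 0.8264
0.24·fm + (1 − fm) = 0.8264
fm = (0.8264 − 1) / (0.24 − 1) = 0.23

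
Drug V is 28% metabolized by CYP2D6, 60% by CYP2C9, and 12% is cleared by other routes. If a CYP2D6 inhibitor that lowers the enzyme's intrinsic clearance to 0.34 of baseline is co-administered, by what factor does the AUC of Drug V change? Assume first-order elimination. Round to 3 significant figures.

1.23

CYP2D6: 0.28 × 0.34 = 0.0952
CYP2C9: 0.6 (unchanged)
Other: 0.12 (unchanged)
New clearance relative to baseline: 0.0952 + 0.6 + 0.12 = 0.8152.
AUC ratio = CL_old/CL_new = 1 / 0.8152 = 1.23.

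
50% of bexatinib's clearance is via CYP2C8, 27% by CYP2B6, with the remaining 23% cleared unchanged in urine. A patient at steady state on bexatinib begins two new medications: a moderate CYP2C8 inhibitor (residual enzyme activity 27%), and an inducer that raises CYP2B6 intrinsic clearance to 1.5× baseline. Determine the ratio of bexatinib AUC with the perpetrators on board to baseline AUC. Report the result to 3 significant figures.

1.30

CYP2C8: 0.5 × 0.27 = 0.135
CYP2B6: 0.27 × 1.5 = 0.405
Other: 0.23 (unchanged)
Relative clearance = 0.135 + 0.405 + 0.23 = 0.77.
Net AUC ratio = 1 / 0.77 = 1.30.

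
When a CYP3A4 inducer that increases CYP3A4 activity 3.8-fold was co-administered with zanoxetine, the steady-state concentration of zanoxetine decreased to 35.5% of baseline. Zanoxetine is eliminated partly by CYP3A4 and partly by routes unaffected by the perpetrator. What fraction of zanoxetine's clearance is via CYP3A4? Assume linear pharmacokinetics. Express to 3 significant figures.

0.649

Let x = fm,CYP3A4. Because steady-state concentration ∝ 1/CL, relative clearance rose to 1/0.355 = 2.817.
Setting x·3.8 + (1 − x) = 2.817 and solving: x = (2.817 − 1)/(3.8 − 1) = 0.649.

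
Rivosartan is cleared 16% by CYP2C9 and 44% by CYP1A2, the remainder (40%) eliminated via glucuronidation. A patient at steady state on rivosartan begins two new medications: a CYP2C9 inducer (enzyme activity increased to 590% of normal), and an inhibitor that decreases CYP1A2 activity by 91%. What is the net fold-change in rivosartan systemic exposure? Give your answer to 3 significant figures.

0.723

CYP2C9: 0.16 × 5.9 = 0.944
CYP1A2: 0.44 × 0.09 = 0.0396
Other: 0.4 (unchanged)
Relative clearance = 0.944 + 0.0396 + 0.4 = 1.3836.
Because systemic exposure varies inversely with clearance, the combined effect is 1 / 1.3836 = 0.723.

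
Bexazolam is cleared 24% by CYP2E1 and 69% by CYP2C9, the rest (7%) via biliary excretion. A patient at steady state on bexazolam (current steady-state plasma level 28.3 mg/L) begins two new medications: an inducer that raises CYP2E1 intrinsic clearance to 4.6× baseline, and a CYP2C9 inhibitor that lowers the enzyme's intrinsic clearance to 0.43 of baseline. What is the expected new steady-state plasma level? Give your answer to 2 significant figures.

The CYP2E1 pathway (24% of clearance) is boosted to 4.6× activity: 0.24 × 4.6 = 1.104.
The CYP2C9 pathway (69% of clearance) drops to 0.43× activity: 0.69 × 0.43 = 0.2967.
Non-CYP routes (7%) are unchanged.
Relative clearance = 1.104 + 0.2967 + 0.07 = 1.4707.
Dividing the baseline by the relative clearance: 28.3 / 1.4707 = 19 mg/L.

19 mg/L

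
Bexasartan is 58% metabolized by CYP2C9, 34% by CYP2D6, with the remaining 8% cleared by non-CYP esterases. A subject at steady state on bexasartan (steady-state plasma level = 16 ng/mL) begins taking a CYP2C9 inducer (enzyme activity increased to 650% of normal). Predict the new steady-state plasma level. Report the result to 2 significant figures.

The CYP2C9 pathway (58% of clearance) is boosted to 6.5× activity: 0.58 × 6.5 = 3.77.
CYP2D6 (34%) and the residual 8% are unaffected.
New clearance relative to baseline: 3.77 + 0.34 + 0.08 = 4.19.
With dosing unchanged, steady-state plasma level scales as 1/CL: 16 / 4.19 = 3.8 ng/mL.

3.8 ng/mL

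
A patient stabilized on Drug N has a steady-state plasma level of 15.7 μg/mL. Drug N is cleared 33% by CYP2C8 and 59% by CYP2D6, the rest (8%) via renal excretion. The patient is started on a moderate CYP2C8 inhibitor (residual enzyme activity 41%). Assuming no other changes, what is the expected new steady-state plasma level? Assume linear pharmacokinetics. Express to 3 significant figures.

The CYP2C8 pathway (33% of clearance) falls to 0.41× activity: 0.33 × 0.41 = 0.1353.
CYP2D6 (59%) and the residual 8% are unaffected.
Relative clearance = 0.1353 + 0.59 + 0.08 = 0.8053.
Steady-state plasma level ∝ 1/CL, so new value = 15.7 / 0.8053 = 19.5 μg/mL.

19.5 μg/mL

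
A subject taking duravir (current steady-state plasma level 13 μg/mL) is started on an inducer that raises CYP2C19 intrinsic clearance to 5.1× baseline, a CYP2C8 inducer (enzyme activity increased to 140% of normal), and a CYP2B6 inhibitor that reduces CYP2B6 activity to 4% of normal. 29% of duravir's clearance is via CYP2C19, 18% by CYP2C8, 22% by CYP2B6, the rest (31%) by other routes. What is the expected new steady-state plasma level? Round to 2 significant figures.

The CYP2C19 pathway (29% of clearance) rises to 5.1× activity: 0.29 × 5.1 = 1.479.
The CYP2C8 pathway (18% of clearance) is boosted to 1.4× activity: 0.18 × 1.4 = 0.252.
The CYP2B6 pathway (22% of clearance) drops to 0.04× activity: 0.22 × 0.04 = 0.0088.
The remaining 31% of clearance is unaffected.
Relative clearance = 1.479 + 0.252 + 0.0088 + 0.31 = 2.0498.
Dividing the baseline by the relative clearance: 13 / 2.0498 = 6.3 μg/mL.

6.3 μg/mL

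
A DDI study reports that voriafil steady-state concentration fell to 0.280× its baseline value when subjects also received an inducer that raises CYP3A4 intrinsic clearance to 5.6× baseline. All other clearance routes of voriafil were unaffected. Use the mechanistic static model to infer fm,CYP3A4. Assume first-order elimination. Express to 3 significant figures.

Let x = fm,CYP3A4. Because steady-state concentration ∝ 1/CL, relative clearance rose to 1/0.280 = 3.571.
Only the CYP3A4 route changed, so 3.571 = x·5.6 + (1 − x), giving x = 0.559.

0.559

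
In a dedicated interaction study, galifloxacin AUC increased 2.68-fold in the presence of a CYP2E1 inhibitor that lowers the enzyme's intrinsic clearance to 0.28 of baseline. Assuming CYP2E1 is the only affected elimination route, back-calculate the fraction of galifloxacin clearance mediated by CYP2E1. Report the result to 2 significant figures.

Write x for the fraction cleared via CYP2E1. The observed AUC change means clearance fell to 1/2.68 = 0.3731 of baseline.
Setting x·0.28 + (1 − x) = 0.3731 and solving: x = (0.3731 − 1)/(0.28 − 1) = 0.87.

0.87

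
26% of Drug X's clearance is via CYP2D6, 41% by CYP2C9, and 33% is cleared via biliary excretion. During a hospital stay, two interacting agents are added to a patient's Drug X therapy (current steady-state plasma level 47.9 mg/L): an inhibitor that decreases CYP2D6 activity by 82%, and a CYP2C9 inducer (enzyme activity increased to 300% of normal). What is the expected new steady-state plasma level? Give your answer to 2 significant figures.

30 mg/L

The CYP2D6 pathway (26% of clearance) drops to 0.18× activity: 0.26 × 0.18 = 0.0468.
The CYP2C9 pathway (41% of clearance) increases to 3× activity: 0.41 × 3 = 1.23.
The remaining 33% of clearance is unaffected.
CL_new/CL_old = 0.0468 + 1.23 + 0.33 = 1.6068.
New steady-state plasma level = 47.9 / 1.6068 = 30 mg/L (concentration scales inversely with clearance).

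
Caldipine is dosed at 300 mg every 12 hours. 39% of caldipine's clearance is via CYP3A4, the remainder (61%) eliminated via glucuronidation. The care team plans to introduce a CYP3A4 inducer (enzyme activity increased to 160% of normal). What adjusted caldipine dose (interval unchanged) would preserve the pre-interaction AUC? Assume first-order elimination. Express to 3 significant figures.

CYP3A4: 0.39 × 1.6 = 0.624
Other: 0.61 (unchanged)
Relative clearance = 0.624 + 0.61 = 1.234.
Css,avg = (dose rate)/CL, so holding Css fixed requires dose ∝ CL: 300 × 1.234 = 370 mg.

370 mg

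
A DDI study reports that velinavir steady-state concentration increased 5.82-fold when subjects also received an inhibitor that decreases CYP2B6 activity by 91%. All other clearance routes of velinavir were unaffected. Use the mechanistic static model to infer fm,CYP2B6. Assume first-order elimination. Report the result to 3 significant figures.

CL'/CL = 1 / 5.82 = 0.1718
0.09·fm + (1 − fm) = 0.1718
fm = (0.1718 − 1) / (0.09 − 1) = 0.910

0.910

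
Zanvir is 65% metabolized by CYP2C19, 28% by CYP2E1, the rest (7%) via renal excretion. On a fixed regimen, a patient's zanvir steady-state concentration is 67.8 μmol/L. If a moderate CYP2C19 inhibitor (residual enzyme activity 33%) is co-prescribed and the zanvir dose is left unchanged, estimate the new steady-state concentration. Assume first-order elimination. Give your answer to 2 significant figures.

1.2 × 10² μmol/L

The CYP2C19 pathway (65% of clearance) is reduced to 0.33× activity: 0.65 × 0.33 = 0.2145.
CYP2E1 (28%) and the residual 7% are unaffected.
New clearance relative to baseline: 0.2145 + 0.28 + 0.07 = 0.5645.
Steady-state concentration ∝ 1/CL, so new value = 67.8 / 0.5645 = 1.2 × 10² μmol/L.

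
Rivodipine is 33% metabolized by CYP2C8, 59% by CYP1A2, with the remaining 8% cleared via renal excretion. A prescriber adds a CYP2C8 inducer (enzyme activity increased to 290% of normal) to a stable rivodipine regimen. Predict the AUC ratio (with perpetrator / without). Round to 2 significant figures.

The CYP2C8 pathway (33% of clearance) rises to 2.9× activity: 0.33 × 2.9 = 0.957.
CYP1A2 (59%) and the residual 8% are unaffected.
New clearance relative to baseline: 0.957 + 0.59 + 0.08 = 1.627.
Since AUC ∝ 1/CL, the ratio is 1 / 1.627 = 0.61.

0.61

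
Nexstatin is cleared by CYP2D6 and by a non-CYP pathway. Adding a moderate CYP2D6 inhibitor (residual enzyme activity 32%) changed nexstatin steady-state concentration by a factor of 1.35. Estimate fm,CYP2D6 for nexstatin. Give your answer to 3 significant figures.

CL'/CL = 1 / 1.35 = 0.7407
0.32·fm + (1 − fm) = 0.7407
fm = (0.7407 − 1) / (0.32 − 1) = 0.381

0.381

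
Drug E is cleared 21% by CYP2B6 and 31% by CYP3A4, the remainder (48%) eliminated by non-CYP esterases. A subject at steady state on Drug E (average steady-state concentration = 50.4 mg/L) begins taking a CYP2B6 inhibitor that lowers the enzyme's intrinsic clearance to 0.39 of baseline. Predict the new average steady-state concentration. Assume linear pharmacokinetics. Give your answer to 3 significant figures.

CYP2B6: 0.21 × 0.39 = 0.0819
CYP3A4: 0.31 (unchanged)
Other: 0.48 (unchanged)
CL_new/CL_old = 0.0819 + 0.31 + 0.48 = 0.8719.
With dosing unchanged, average steady-state concentration scales as 1/CL: 50.4 / 0.8719 = 57.8 mg/L.

57.8 mg/L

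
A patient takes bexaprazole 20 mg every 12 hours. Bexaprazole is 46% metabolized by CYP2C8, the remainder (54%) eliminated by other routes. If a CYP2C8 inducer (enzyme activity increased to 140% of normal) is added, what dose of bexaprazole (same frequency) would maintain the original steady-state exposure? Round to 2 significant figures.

The CYP2C8 pathway (46% of clearance) is boosted to 1.4× activity: 0.46 × 1.4 = 0.644.
Non-CYP routes (54%) are unchanged.
Relative clearance = 0.644 + 0.54 = 1.184.
Exposure is unchanged when dose changes in proportion to clearance. New dose = 20 mg × 1.184 = 24 mg.

24 mg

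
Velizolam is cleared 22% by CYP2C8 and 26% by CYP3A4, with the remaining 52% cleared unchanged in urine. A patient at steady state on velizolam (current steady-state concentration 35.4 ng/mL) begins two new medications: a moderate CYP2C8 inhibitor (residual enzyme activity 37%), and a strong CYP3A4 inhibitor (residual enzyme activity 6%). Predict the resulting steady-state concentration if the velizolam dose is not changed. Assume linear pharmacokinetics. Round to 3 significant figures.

57.4 ng/mL

The CYP2C8 pathway (22% of clearance) drops to 0.37× activity: 0.22 × 0.37 = 0.0814.
The CYP3A4 pathway (26% of clearance) falls to 0.06× activity: 0.26 × 0.06 = 0.0156.
The remaining 52% of clearance is unaffected.
Relative clearance = 0.0814 + 0.0156 + 0.52 = 0.617.
Dividing the baseline by the relative clearance: 35.4 / 0.617 = 57.4 ng/mL.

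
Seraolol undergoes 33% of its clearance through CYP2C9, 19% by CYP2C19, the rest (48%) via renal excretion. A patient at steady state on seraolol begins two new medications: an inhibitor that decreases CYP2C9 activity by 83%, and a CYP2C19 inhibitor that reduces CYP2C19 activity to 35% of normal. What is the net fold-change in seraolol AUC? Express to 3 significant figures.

The CYP2C9 pathway (33% of clearance) falls to 0.17× activity: 0.33 × 0.17 = 0.0561.
The CYP2C19 pathway (19% of clearance) is reduced to 0.35× activity: 0.19 × 0.35 = 0.0665.
The remaining 48% of clearance is unaffected.
CL_new/CL_old = 0.0561 + 0.0665 + 0.48 = 0.6026.
Net AUC ratio = 1 / 0.6026 = 1.66.

1.66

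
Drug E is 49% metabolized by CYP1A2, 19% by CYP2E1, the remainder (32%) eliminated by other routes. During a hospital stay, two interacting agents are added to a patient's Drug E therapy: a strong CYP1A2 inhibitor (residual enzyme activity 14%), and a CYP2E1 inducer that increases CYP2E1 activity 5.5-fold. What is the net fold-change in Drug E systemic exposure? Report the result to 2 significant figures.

The CYP1A2 pathway (49% of clearance) is reduced to 0.14× activity: 0.49 × 0.14 = 0.0686.
The CYP2E1 pathway (19% of clearance) is boosted to 5.5× activity: 0.19 × 5.5 = 1.045.
Non-CYP routes (32%) are unchanged.
Relative clearance = 0.0686 + 1.045 + 0.32 = 1.4336.
Net systemic exposure ratio = 1 / 1.4336 = 0.70.

0.70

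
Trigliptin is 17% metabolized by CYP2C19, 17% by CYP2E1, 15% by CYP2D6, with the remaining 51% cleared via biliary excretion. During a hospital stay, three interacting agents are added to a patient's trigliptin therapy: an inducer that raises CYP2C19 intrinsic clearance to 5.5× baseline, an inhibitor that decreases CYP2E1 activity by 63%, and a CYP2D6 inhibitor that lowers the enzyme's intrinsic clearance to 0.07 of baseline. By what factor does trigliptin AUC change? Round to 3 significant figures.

0.659

The CYP2C19 pathway (17% of clearance) rises to 5.5× activity: 0.17 × 5.5 = 0.935.
The CYP2E1 pathway (17% of clearance) drops to 0.37× activity: 0.17 × 0.37 = 0.0629.
The CYP2D6 pathway (15% of clearance) falls to 0.07× activity: 0.15 × 0.07 = 0.0105.
The remaining 51% of clearance is unaffected.
Relative clearance = 0.935 + 0.0629 + 0.0105 + 0.51 = 1.5184.
AUC ∝ 1/CL: fold-change = 1 / 1.5184 = 0.659.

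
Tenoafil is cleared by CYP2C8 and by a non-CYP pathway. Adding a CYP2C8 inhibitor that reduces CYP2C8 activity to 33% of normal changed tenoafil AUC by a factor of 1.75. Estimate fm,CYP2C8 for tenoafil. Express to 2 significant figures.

0.64

Call the CYP2C8 fraction fm. After the interaction, CL_new/CL_old = fm × 0.33 + (1 − fm).
AUC ratio = 1 / (new CL fraction), so new CL fraction = 1 / 1.75 = 0.5714.
fm × 0.33 + 1 − fm = 0.5714  ⇒  fm × (0.33 − 1) = −0.4286  ⇒  fm = 0.64.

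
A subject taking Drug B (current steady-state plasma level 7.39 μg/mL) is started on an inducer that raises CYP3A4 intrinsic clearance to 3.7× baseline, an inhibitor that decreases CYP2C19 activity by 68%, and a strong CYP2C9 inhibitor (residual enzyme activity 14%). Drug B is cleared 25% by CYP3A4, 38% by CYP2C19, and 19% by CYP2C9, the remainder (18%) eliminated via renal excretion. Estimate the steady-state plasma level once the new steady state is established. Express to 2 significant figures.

CYP3A4: 0.25 × 3.7 = 0.925
CYP2C19: 0.38 × 0.32 = 0.1216
CYP2C9: 0.19 × 0.14 = 0.0266
Other: 0.18 (unchanged)
CL_new/CL_old = 0.925 + 0.1216 + 0.0266 + 0.18 = 1.2532.
New steady-state plasma level = 7.39 / 1.2532 = 5.9 μg/mL (concentration scales inversely with clearance).

5.9 μg/mL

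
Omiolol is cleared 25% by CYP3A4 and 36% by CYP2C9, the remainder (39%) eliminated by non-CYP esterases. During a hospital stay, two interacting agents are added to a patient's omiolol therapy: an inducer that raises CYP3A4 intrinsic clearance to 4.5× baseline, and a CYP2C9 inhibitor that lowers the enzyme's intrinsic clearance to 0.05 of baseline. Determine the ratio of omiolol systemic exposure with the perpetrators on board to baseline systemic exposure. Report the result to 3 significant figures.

The CYP3A4 pathway (25% of clearance) is boosted to 4.5× activity: 0.25 × 4.5 = 1.125.
The CYP2C9 pathway (36% of clearance) is reduced to 0.05× activity: 0.36 × 0.05 = 0.018.
The remaining 39% of clearance is unaffected.
CL_new/CL_old = 1.125 + 0.018 + 0.39 = 1.533.
Because systemic exposure varies inversely with clearance, the combined effect is 1 / 1.533 = 0.652.

0.652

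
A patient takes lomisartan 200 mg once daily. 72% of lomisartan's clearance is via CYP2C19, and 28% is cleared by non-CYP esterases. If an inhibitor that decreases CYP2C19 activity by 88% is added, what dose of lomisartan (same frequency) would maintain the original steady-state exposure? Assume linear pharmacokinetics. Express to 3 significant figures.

73.3 mg

The CYP2C19 pathway (72% of clearance) falls to 0.12× activity: 0.72 × 0.12 = 0.0864.
Non-CYP routes (28%) are unchanged.
CL_new/CL_old = 0.0864 + 0.28 = 0.3664.
Exposure is unchanged when dose changes in proportion to clearance. New dose = 200 mg × 0.3664 = 73.3 mg.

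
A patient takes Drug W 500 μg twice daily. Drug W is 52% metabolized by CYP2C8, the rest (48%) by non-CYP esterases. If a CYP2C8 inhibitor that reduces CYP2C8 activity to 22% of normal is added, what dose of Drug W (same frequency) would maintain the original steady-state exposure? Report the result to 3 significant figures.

The CYP2C8 pathway (52% of clearance) is reduced to 0.22× activity: 0.52 × 0.22 = 0.1144.
Non-CYP routes (48%) are unchanged.
CL_new/CL_old = 0.1144 + 0.48 = 0.5944.
To maintain the same steady-state level, dose must scale with clearance: new dose = 500 × 0.5944 = 297 μg.

297 μg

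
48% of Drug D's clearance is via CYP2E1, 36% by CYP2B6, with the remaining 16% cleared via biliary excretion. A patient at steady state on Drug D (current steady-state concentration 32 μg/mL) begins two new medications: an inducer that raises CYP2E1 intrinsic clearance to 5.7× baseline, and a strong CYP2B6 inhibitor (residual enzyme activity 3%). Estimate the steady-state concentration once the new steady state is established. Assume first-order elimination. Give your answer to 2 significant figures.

11 μg/mL

CYP2E1: 0.48 × 5.7 = 2.736
CYP2B6: 0.36 × 0.03 = 0.0108
Other: 0.16 (unchanged)
New clearance relative to baseline: 2.736 + 0.0108 + 0.16 = 2.9068.
Dividing the baseline by the relative clearance: 32 / 2.9068 = 11 μg/mL.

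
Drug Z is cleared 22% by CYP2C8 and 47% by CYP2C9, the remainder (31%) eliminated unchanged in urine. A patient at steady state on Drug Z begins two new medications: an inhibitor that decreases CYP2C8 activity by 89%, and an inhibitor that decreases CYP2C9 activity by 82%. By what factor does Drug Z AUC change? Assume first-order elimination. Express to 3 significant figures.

2.39

The CYP2C8 pathway (22% of clearance) drops to 0.11× activity: 0.22 × 0.11 = 0.0242.
The CYP2C9 pathway (47% of clearance) is reduced to 0.18× activity: 0.47 × 0.18 = 0.0846.
Non-CYP routes (31%) are unchanged.
CL_new/CL_old = 0.0242 + 0.0846 + 0.31 = 0.4188.
Because AUC varies inversely with clearance, the combined effect is 1 / 0.4188 = 2.39.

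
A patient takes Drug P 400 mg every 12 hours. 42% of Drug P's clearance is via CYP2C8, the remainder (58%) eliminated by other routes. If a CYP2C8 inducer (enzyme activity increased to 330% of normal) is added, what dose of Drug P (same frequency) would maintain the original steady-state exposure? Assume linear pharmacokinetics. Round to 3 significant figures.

CYP2C8: 0.42 × 3.3 = 1.386
Other: 0.58 (unchanged)
New clearance relative to baseline: 1.386 + 0.58 = 1.966.
Css,avg = (dose rate)/CL, so holding Css fixed requires dose ∝ CL: 400 × 1.966 = 786 mg.

786 mg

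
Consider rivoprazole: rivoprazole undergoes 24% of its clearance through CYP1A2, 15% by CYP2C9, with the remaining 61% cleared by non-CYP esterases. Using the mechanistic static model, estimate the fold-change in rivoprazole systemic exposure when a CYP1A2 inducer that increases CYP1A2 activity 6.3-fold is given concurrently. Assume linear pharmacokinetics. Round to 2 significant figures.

0.44

The CYP1A2 pathway (24% of clearance) increases to 6.3× activity: 0.24 × 6.3 = 1.512.
CYP2C9 (15%) and the residual 61% are unaffected.
New clearance relative to baseline: 1.512 + 0.15 + 0.61 = 2.272.
Systemic exposure ratio = CL_old/CL_new = 1 / 2.272 = 0.44.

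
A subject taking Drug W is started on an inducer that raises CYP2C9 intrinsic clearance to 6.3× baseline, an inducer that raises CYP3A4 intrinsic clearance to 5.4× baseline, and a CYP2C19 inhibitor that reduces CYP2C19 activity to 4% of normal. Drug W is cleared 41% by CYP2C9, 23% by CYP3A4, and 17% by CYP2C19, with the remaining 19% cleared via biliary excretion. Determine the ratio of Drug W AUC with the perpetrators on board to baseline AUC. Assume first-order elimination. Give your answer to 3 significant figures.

0.249

CYP2C9: 0.41 × 6.3 = 2.583
CYP3A4: 0.23 × 5.4 = 1.242
CYP2C19: 0.17 × 0.04 = 0.0068
Other: 0.19 (unchanged)
CL_new/CL_old = 2.583 + 1.242 + 0.0068 + 0.19 = 4.0218.
Because AUC varies inversely with clearance, the combined effect is 1 / 4.0218 = 0.249.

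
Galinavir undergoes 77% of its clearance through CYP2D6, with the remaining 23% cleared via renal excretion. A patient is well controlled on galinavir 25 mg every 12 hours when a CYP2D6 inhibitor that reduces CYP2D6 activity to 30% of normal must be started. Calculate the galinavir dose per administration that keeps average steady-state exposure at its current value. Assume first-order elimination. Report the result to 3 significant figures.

CYP2D6: 0.77 × 0.3 = 0.231
Other: 0.23 (unchanged)
New clearance relative to baseline: 0.231 + 0.23 = 0.461.
To maintain the same steady-state level, dose must scale with clearance: new dose = 25 × 0.461 = 11.5 mg.

11.5 mg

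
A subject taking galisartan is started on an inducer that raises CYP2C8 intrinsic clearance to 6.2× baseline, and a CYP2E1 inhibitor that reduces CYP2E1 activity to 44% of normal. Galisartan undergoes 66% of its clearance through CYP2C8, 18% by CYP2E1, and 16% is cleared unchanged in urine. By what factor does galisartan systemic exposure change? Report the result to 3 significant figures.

0.231

The CYP2C8 pathway (66% of clearance) is boosted to 6.2× activity: 0.66 × 6.2 = 4.092.
The CYP2E1 pathway (18% of clearance) is reduced to 0.44× activity: 0.18 × 0.44 = 0.0792.
Non-CYP routes (16%) are unchanged.
New clearance relative to baseline: 4.092 + 0.0792 + 0.16 = 4.3312.
Because systemic exposure varies inversely with clearance, the combined effect is 1 / 4.3312 = 0.231.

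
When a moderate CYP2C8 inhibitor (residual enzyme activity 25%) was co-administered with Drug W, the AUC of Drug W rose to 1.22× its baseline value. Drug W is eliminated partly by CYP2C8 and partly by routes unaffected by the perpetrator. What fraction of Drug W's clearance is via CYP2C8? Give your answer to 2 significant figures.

0.24

Let fm be the CYP2C8 fraction. New clearance relative to baseline = fm × 0.25 + (1 − fm).
AUC ratio = 1 / (new CL fraction), so new CL fraction = 1 / 1.22 = 0.8197.
fm × 0.25 + 1 − fm = 0.8197  ⇒  fm × (0.25 − 1) = −0.1803  ⇒  fm = 0.24.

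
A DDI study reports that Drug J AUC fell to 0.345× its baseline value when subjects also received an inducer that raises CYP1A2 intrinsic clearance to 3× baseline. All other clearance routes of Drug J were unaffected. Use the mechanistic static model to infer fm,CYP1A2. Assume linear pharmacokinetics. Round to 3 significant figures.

CL'/CL = 1 / 0.345 = 2.899
3·fm + (1 − fm) = 2.899
fm = (2.899 − 1) / (3 − 1) = 0.949

0.949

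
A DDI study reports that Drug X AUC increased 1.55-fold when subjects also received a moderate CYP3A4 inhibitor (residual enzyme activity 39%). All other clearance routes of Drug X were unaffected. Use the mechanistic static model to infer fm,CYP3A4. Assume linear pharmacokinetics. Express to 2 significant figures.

0.58

Write x for the fraction cleared via CYP3A4. The observed AUC change means clearance fell to 1/1.55 = 0.6452 of baseline.
Only the CYP3A4 route changed, so 0.6452 = x·0.39 + (1 − x), giving x = 0.58.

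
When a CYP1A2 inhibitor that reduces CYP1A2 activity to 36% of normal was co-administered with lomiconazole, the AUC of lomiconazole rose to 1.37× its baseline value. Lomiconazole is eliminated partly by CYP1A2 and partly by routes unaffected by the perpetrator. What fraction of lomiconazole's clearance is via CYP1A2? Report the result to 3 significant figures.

Let fm be the CYP1A2 fraction. New clearance relative to baseline = fm × 0.36 + (1 − fm).
AUC ratio = 1 / (new CL fraction), so new CL fraction = 1 / 1.37 = 0.7299.
fm × 0.36 + 1 − fm = 0.7299  ⇒  fm × (0.36 − 1) = −0.2701  ⇒  fm = 0.422.

0.422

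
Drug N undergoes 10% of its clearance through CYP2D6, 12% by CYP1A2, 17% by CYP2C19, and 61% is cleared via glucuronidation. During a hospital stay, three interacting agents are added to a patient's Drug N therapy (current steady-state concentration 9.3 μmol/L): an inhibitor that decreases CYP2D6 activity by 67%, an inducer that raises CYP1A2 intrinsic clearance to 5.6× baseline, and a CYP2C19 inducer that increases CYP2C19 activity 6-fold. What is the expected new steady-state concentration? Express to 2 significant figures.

4.0 μmol/L

CYP2D6: 0.1 × 0.33 = 0.033
CYP1A2: 0.12 × 5.6 = 0.672
CYP2C19: 0.17 × 6 = 1.02
Other: 0.61 (unchanged)
New clearance relative to baseline: 0.033 + 0.672 + 1.02 + 0.61 = 2.335.
Steady-state concentration ∝ 1/CL: new value = 9.3 / 2.335 = 4.0 μmol/L.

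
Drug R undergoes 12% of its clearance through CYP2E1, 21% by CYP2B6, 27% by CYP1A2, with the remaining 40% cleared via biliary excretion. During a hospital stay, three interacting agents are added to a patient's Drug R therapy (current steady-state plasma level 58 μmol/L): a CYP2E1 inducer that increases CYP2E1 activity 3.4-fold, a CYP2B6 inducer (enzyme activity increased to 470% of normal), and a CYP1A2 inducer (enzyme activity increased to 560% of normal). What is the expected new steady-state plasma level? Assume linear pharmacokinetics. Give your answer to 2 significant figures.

The CYP2E1 pathway (12% of clearance) increases to 3.4× activity: 0.12 × 3.4 = 0.408.
The CYP2B6 pathway (21% of clearance) is boosted to 4.7× activity: 0.21 × 4.7 = 0.987.
The CYP1A2 pathway (27% of clearance) is boosted to 5.6× activity: 0.27 × 5.6 = 1.512.
The remaining 40% of clearance is unaffected.
CL_new/CL_old = 0.408 + 0.987 + 1.512 + 0.4 = 3.307.
Dividing the baseline by the relative clearance: 58 / 3.307 = 18 μmol/L.

18 μmol/L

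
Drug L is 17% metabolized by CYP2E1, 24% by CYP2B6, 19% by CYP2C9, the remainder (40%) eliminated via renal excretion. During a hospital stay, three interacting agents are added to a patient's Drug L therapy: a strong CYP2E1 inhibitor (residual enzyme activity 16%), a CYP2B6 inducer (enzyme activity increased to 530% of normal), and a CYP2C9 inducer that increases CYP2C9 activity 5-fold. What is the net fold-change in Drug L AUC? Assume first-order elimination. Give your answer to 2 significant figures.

The CYP2E1 pathway (17% of clearance) falls to 0.16× activity: 0.17 × 0.16 = 0.0272.
The CYP2B6 pathway (24% of clearance) is boosted to 5.3× activity: 0.24 × 5.3 = 1.272.
The CYP2C9 pathway (19% of clearance) rises to 5× activity: 0.19 × 5 = 0.95.
Non-CYP routes (40%) are unchanged.
Relative clearance = 0.0272 + 1.272 + 0.95 + 0.4 = 2.6492.
Because AUC varies inversely with clearance, the combined effect is 1 / 2.6492 = 0.38.

0.38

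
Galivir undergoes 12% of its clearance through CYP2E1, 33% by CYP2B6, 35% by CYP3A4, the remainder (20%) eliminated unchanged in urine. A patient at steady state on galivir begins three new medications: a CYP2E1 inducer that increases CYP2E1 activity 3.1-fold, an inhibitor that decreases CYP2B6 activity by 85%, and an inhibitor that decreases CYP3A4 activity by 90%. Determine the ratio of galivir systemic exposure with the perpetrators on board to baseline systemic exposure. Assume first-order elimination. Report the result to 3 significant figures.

1.52

CYP2E1: 0.12 × 3.1 = 0.372
CYP2B6: 0.33 × 0.15 = 0.0495
CYP3A4: 0.35 × 0.1 = 0.035
Other: 0.2 (unchanged)
New clearance relative to baseline: 0.372 + 0.0495 + 0.035 + 0.2 = 0.6565.
Because systemic exposure varies inversely with clearance, the combined effect is 1 / 0.6565 = 1.52.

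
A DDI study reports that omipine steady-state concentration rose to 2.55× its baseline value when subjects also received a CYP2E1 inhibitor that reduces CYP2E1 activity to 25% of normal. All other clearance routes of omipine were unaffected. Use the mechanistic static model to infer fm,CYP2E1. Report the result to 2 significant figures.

CL'/CL = 1 / 2.55 = 0.3922
0.25·fm + (1 − fm) = 0.3922
fm = (0.3922 − 1) / (0.25 − 1) = 0.81

0.81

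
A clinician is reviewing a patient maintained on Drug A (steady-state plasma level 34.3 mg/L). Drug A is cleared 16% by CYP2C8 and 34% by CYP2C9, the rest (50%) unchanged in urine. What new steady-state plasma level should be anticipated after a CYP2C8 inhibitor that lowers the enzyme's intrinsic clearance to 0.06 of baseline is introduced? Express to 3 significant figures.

40.4 mg/L

The CYP2C8 pathway (16% of clearance) falls to 0.06× activity: 0.16 × 0.06 = 0.0096.
CYP2C9 (34%) and the residual 50% are unaffected.
New clearance relative to baseline: 0.0096 + 0.34 + 0.5 = 0.8496.
With dosing unchanged, steady-state plasma level scales as 1/CL: 34.3 / 0.8496 = 40.4 mg/L.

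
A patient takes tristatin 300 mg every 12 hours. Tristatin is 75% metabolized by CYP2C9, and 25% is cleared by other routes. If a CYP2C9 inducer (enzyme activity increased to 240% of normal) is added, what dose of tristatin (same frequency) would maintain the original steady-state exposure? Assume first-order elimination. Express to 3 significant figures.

615 mg

CYP2C9: 0.75 × 2.4 = 1.8
Other: 0.25 (unchanged)
CL_new/CL_old = 1.8 + 0.25 = 2.05.
To maintain the same steady-state level, dose must scale with clearance: new dose = 300 × 2.05 = 615 mg.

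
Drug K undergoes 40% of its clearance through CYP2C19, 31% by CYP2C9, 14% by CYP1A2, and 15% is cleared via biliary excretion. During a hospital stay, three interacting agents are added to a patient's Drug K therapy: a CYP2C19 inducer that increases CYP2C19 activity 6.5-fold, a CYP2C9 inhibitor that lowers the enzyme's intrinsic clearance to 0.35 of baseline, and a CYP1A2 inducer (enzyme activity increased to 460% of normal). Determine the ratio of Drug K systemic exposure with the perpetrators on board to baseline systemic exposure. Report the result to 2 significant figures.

0.29

The CYP2C19 pathway (40% of clearance) increases to 6.5× activity: 0.4 × 6.5 = 2.6.
The CYP2C9 pathway (31% of clearance) falls to 0.35× activity: 0.31 × 0.35 = 0.1085.
The CYP1A2 pathway (14% of clearance) is boosted to 4.6× activity: 0.14 × 4.6 = 0.644.
The remaining 15% of clearance is unaffected.
Relative clearance = 2.6 + 0.1085 + 0.644 + 0.15 = 3.5025.
Net systemic exposure ratio = 1 / 3.5025 = 0.29.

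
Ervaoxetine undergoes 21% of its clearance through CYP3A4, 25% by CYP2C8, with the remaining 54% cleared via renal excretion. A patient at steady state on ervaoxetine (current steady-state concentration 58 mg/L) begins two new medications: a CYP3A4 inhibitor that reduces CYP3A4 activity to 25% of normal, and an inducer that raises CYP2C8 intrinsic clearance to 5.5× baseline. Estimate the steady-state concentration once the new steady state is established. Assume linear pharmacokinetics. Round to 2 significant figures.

The CYP3A4 pathway (21% of clearance) drops to 0.25× activity: 0.21 × 0.25 = 0.0525.
The CYP2C8 pathway (25% of clearance) rises to 5.5× activity: 0.25 × 5.5 = 1.375.
The remaining 54% of clearance is unaffected.
CL_new/CL_old = 0.0525 + 1.375 + 0.54 = 1.9675.
Steady-state concentration ∝ 1/CL: new value = 58 / 1.9675 = 29 mg/L.

29 mg/L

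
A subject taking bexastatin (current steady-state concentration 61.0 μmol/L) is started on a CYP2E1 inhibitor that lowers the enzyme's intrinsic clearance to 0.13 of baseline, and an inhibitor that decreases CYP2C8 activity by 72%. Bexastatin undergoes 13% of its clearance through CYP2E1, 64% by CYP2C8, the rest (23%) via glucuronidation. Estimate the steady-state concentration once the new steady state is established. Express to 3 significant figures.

143 μmol/L

CYP2E1: 0.13 × 0.13 = 0.0169
CYP2C8: 0.64 × 0.28 = 0.1792
Other: 0.23 (unchanged)
New clearance relative to baseline: 0.0169 + 0.1792 + 0.23 = 0.4261.
Dividing the baseline by the relative clearance: 61.0 / 0.4261 = 143 μmol/L.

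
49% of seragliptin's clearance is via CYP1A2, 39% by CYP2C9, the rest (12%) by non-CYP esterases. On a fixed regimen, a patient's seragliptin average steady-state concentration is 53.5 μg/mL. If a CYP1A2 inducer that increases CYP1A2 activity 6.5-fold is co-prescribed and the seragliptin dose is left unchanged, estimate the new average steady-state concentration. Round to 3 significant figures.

14.5 μg/mL

The CYP1A2 pathway (49% of clearance) is boosted to 6.5× activity: 0.49 × 6.5 = 3.185.
CYP2C9 (39%) and the residual 12% are unaffected.
CL_new/CL_old = 3.185 + 0.39 + 0.12 = 3.695.
New average steady-state concentration = baseline ÷ relative clearance = 53.5 / 3.695 = 14.5 μg/mL.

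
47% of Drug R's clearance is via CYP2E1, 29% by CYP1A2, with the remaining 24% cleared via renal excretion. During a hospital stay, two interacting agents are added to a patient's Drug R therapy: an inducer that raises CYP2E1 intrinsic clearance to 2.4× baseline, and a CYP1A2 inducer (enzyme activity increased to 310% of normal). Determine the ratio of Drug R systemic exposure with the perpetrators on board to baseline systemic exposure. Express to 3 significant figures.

The CYP2E1 pathway (47% of clearance) is boosted to 2.4× activity: 0.47 × 2.4 = 1.128.
The CYP1A2 pathway (29% of clearance) increases to 3.1× activity: 0.29 × 3.1 = 0.899.
The remaining 24% of clearance is unaffected.
Relative clearance = 1.128 + 0.899 + 0.24 = 2.267.
Net systemic exposure ratio = 1 / 2.267 = 0.441.

0.441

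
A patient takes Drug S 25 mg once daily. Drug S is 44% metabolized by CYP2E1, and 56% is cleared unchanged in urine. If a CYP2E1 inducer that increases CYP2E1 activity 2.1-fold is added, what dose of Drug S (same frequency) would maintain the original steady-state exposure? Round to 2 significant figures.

37 mg

CYP2E1: 0.44 × 2.1 = 0.924
Other: 0.56 (unchanged)
CL_new/CL_old = 0.924 + 0.56 = 1.484.
Css,avg = (dose rate)/CL, so holding Css fixed requires dose ∝ CL: 25 × 1.484 = 37 mg.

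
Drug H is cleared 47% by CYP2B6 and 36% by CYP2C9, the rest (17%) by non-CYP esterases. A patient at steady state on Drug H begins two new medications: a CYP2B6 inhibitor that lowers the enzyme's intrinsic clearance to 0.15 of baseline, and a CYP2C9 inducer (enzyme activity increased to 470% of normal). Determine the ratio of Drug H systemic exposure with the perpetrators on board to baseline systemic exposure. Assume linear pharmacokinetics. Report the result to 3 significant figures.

The CYP2B6 pathway (47% of clearance) falls to 0.15× activity: 0.47 × 0.15 = 0.0705.
The CYP2C9 pathway (36% of clearance) rises to 4.7× activity: 0.36 × 4.7 = 1.692.
Non-CYP routes (17%) are unchanged.
Relative clearance = 0.0705 + 1.692 + 0.17 = 1.9325.
Systemic exposure ∝ 1/CL: fold-change = 1 / 1.9325 = 0.517.

0.517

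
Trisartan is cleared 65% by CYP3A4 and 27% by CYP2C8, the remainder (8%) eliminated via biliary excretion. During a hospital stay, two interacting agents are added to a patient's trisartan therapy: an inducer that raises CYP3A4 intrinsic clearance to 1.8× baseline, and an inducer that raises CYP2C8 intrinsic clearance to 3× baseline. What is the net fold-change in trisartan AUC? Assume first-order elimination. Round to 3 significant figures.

0.485

The CYP3A4 pathway (65% of clearance) rises to 1.8× activity: 0.65 × 1.8 = 1.17.
The CYP2C8 pathway (27% of clearance) increases to 3× activity: 0.27 × 3 = 0.81.
Non-CYP routes (8%) are unchanged.
Relative clearance = 1.17 + 0.81 + 0.08 = 2.06.
Because AUC varies inversely with clearance, the combined effect is 1 / 2.06 = 0.485.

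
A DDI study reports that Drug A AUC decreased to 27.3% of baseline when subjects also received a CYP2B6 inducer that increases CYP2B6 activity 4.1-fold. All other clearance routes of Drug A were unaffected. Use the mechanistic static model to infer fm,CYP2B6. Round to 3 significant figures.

0.859

Call the CYP2B6 fraction fm. After the interaction, CL_new/CL_old = fm × 4.1 + (1 − fm).
AUC ratio = 1 / (new CL fraction), so new CL fraction = 1 / 0.273 = 3.663.
fm × 4.1 + 1 − fm = 3.663  ⇒  fm × (4.1 − 1) = 2.663  ⇒  fm = 0.859.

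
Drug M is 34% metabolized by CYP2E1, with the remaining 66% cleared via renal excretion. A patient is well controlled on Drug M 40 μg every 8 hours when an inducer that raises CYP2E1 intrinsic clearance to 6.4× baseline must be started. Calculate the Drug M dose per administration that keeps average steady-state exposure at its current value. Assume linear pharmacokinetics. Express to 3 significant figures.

The CYP2E1 pathway (34% of clearance) increases to 6.4× activity: 0.34 × 6.4 = 2.176.
Non-CYP routes (66%) are unchanged.
CL_new/CL_old = 2.176 + 0.66 = 2.836.
To maintain the same steady-state level, dose must scale with clearance: new dose = 40 × 2.836 = 113 μg.

113 μg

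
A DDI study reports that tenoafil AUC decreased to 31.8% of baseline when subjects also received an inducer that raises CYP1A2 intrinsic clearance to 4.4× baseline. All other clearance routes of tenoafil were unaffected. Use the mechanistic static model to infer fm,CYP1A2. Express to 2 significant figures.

CL'/CL = 1 / 0.318 = 3.145
4.4·fm + (1 − fm) = 3.145
fm = (3.145 − 1) / (4.4 − 1) = 0.63

0.63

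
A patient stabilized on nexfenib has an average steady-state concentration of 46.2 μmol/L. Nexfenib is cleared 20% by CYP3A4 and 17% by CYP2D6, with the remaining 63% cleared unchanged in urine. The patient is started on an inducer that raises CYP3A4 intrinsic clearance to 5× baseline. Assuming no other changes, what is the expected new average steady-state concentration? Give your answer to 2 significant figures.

26 μmol/L

The CYP3A4 pathway (20% of clearance) is boosted to 5× activity: 0.2 × 5 = 1.
CYP2D6 (17%) and the residual 63% are unaffected.
Relative clearance = 1 + 0.17 + 0.63 = 1.8.
Average steady-state concentration ∝ 1/CL, so new value = 46.2 / 1.8 = 26 μmol/L.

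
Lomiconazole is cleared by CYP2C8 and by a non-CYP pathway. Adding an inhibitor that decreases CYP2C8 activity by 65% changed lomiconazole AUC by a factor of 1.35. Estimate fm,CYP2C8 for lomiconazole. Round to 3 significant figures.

0.399

Let fm be the CYP2C8 fraction. New clearance relative to baseline = fm × 0.35 + (1 − fm).
AUC ratio = 1 / (new CL fraction), so new CL fraction = 1 / 1.35 = 0.7407.
fm × 0.35 + 1 − fm = 0.7407  ⇒  fm × (0.35 − 1) = −0.2593  ⇒  fm = 0.399.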